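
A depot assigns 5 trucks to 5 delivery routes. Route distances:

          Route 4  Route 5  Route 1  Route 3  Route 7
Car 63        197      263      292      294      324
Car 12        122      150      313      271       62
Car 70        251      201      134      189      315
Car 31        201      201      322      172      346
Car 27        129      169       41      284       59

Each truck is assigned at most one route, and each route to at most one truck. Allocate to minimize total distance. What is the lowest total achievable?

Min total: 673 km

Optimal: Car 63→Route 4 (197 km), Car 12→Route 7 (62 km), Car 70→Route 5 (201 km), Car 31→Route 3 (172 km), Car 27→Route 1 (41 km) — total 197+62+201+172+41 = 673 km.
Row-greedy (each truck in turn takes its cheapest remaining route) gives 734 km, worse by 61.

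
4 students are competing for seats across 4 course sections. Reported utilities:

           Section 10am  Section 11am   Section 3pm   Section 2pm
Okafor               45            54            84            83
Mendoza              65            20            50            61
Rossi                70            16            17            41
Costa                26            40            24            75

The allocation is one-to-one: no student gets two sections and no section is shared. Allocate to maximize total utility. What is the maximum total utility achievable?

Maximum total: 255 points

Optimal: Okafor→Section 3pm (84 points), Mendoza→Section 2pm (61 points), Rossi→Section 10am (70 points), Costa→Section 11am (40 points) — total 84+61+70+40 = 255 points.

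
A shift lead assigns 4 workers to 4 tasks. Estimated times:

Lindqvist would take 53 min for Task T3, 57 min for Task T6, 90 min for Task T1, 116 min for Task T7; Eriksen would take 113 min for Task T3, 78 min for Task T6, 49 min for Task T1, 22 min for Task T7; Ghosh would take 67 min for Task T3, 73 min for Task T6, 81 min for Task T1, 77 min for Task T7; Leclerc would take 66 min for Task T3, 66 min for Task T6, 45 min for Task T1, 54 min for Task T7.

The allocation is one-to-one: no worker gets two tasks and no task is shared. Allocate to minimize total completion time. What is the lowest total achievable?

Optimal: Lindqvist→Task T6 (57 min), Eriksen→Task T7 (22 min), Ghosh→Task T3 (67 min), Leclerc→Task T1 (45 min) — total 57+22+67+45 = 191 min.
Row-greedy (each worker in turn takes its cheapest remaining task) gives 193 min, worse by 2.
Swapping Lindqvist↔Leclerc (Lindqvist→Task T1 90 min, Leclerc→Task T6 66 min) adds 54.
Checked against all permutations: 191 min is optimal.

Min total: 191 min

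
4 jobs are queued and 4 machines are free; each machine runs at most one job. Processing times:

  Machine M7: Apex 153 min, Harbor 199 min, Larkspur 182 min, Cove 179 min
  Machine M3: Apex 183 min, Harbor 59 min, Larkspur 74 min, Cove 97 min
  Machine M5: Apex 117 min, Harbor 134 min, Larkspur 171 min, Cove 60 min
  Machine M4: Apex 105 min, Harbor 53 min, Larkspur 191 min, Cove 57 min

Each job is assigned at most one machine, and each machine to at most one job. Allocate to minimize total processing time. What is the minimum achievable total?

Optimal: Apex→Machine M7 (153 min), Harbor→Machine M4 (53 min), Larkspur→Machine M3 (74 min), Cove→Machine M5 (60 min) — total 153+53+74+60 = 340 min.
Row-greedy (each job in turn takes its cheapest remaining machine) gives 514 min, worse by 174.

Min total: 340 min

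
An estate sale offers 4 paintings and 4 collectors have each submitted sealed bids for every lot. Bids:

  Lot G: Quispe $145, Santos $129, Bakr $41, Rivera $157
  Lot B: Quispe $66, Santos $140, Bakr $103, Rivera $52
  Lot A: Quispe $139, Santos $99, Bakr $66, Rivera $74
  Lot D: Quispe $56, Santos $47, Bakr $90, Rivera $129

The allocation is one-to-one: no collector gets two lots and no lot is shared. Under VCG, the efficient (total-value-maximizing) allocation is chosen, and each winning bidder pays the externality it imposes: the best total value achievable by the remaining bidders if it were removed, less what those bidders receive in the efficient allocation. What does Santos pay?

Efficient allocation: Quispe→Lot A ($139), Santos→Lot B ($140), Bakr→Lot D ($90), Rivera→Lot G ($157); total welfare W = $526.
Santos receives Lot B at value $140, so the others get W − 140 = $386.
Without Santos: best allocation of the remaining 3 bidders over all 4 lots is Quispe→Lot A ($139), Bakr→Lot B ($103), Rivera→Lot G ($157), total $399.
VCG payment = (others' best without Santos) − (others' welfare with Santos) = 399 − 386 = $13.

Santos pays $13.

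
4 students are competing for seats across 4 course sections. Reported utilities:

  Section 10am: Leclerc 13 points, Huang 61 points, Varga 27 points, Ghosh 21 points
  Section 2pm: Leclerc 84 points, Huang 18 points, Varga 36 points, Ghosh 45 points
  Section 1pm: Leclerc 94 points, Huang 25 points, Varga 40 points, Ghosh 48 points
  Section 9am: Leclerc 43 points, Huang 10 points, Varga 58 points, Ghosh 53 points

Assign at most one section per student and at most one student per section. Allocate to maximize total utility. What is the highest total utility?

Optimal: Leclerc→Section 1pm (94 points), Huang→Section 10am (61 points), Varga→Section 9am (58 points), Ghosh→Section 2pm (45 points) — total 94+61+58+45 = 258 points.
Column-greedy (each section in turn goes to its best remaining student) gives 251 points, worse by 7.
Checked against all permutations: 258 points is optimal.

Maximum total: 258 points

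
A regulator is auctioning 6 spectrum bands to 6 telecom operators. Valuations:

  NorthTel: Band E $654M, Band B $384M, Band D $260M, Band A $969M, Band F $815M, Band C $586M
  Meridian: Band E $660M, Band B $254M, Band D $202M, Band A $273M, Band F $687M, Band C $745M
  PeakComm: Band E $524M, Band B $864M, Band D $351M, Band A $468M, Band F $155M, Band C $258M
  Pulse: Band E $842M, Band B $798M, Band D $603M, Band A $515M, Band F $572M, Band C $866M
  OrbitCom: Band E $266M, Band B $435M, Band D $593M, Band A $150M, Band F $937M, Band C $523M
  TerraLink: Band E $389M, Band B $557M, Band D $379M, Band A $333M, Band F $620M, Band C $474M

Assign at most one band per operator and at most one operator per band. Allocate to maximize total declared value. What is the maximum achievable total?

Treat this as an assignment problem: match each operator to one band.
Optimal: NorthTel→Band A ($969M), Meridian→Band C ($745M), PeakComm→Band B ($864M), Pulse→Band E ($842M), OrbitCom→Band F ($937M), TerraLink→Band D ($379M) — total 969+745+864+842+937+379 = $4736M.
Column-greedy (each band in turn goes to its best remaining operator) gives $4429M, worse by 307.
Next-best assignment: NorthTel→Band A, Meridian→Band E, PeakComm→Band B, Pulse→Band C, OrbitCom→Band F, TerraLink→Band D = $4675M.
Swapping Meridian↔Pulse (Meridian→Band E $660M, Pulse→Band C $866M) loses 61.

Max total: $4736M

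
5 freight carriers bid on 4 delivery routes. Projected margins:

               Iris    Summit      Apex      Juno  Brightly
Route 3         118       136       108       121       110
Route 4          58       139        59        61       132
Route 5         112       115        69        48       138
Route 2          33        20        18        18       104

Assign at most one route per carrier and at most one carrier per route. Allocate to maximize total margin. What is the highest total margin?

Max total: $476k

Optimal: Juno→Route 3 ($121k), Summit→Route 4 ($139k), Iris→Route 5 ($112k), Brightly→Route 2 ($104k) — total 121+139+112+104 = $476k.
Column-greedy (each route in turn goes to its best remaining carrier) gives $398k, worse by 78.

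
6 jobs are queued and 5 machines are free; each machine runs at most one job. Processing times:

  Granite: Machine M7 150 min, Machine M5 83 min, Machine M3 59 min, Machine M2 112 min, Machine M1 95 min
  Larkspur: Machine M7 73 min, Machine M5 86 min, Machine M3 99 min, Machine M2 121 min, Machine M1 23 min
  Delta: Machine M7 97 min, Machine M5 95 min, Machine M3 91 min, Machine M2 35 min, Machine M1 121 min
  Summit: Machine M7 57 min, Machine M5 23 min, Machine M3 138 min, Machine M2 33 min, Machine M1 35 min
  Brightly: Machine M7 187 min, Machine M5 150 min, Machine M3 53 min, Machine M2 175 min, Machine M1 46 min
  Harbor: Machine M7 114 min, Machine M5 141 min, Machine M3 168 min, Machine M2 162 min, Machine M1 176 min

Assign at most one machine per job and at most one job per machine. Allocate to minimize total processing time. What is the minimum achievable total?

Minimum total: 236 min

Optimal: Larkspur→Machine M7 (73 min), Summit→Machine M5 (23 min), Granite→Machine M3 (59 min), Delta→Machine M2 (35 min), Brightly→Machine M1 (46 min) — total 73+23+59+35+46 = 236 min.
Row-greedy (each job in turn takes its cheapest remaining machine) gives 327 min, worse by 91.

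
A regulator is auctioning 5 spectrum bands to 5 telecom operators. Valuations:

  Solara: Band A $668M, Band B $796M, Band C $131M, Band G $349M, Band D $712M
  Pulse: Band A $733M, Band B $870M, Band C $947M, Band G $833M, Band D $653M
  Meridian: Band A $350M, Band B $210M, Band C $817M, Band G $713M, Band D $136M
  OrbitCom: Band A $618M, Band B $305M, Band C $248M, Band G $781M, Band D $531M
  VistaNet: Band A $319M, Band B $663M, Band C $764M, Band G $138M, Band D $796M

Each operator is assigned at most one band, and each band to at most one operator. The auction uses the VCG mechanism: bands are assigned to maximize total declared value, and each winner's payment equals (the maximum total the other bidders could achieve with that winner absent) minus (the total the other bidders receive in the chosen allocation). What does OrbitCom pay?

Efficient allocation: Solara→Band A ($668M), Pulse→Band B ($870M), Meridian→Band C ($817M), OrbitCom→Band G ($781M), VistaNet→Band D ($796M); total welfare W = $3932M.
OrbitCom receives Band G at value $781M, so the others get W − 781 = $3151M.
Without OrbitCom: best allocation of the remaining 4 bidders over all 5 bands is Solara→Band B ($796M), Pulse→Band C ($947M), Meridian→Band G ($713M), VistaNet→Band D ($796M), total $3252M.
VCG payment = (others' best without OrbitCom) − (others' welfare with OrbitCom) = 3252 − 3151 = $101M.

OrbitCom pays $101M.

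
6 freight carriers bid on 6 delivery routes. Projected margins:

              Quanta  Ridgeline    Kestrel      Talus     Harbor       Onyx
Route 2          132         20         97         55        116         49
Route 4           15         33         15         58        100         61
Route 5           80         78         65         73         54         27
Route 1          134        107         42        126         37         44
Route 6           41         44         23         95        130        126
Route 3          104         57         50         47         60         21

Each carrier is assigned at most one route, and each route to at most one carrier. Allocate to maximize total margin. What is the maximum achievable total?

Max total: $631k

Optimal: Quanta→Route 3 ($104k), Ridgeline→Route 5 ($78k), Kestrel→Route 2 ($97k), Talus→Route 1 ($126k), Harbor→Route 4 ($100k), Onyx→Route 6 ($126k) — total 104+78+97+126+100+126 = $631k.
Column-greedy (each route in turn goes to its best remaining carrier) gives $612k, worse by 19.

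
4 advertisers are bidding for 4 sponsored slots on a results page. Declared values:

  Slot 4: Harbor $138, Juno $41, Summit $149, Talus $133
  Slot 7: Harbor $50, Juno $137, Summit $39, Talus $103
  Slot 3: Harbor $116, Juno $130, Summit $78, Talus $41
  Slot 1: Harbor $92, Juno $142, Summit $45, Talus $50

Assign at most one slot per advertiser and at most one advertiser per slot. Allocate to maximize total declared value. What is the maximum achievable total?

Max total: $510

Optimal: Harbor→Slot 3 ($116), Juno→Slot 1 ($142), Summit→Slot 4 ($149), Talus→Slot 7 ($103) — total 116+142+149+103 = $510.
Column-greedy (each slot in turn goes to its best remaining advertiser) gives $452, worse by 58.
No other one-to-one assignment exceeds $510.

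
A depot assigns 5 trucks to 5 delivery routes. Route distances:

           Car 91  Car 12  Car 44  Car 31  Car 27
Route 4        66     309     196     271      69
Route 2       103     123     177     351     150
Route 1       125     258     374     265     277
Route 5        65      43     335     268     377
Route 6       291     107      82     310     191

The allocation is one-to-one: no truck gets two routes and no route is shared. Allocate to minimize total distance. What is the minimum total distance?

Optimal: Car 91→Route 2 (103 km), Car 12→Route 5 (43 km), Car 44→Route 6 (82 km), Car 31→Route 1 (265 km), Car 27→Route 4 (69 km) — total 103+43+82+265+69 = 562 km.
Column-greedy (each route in turn goes to its cheapest remaining truck) gives 980 km, worse by 418.
Swapping Car 44↔Car 27 (Car 44→Route 4 196 km, Car 27→Route 6 191 km) adds 236.

Minimum total: 562 km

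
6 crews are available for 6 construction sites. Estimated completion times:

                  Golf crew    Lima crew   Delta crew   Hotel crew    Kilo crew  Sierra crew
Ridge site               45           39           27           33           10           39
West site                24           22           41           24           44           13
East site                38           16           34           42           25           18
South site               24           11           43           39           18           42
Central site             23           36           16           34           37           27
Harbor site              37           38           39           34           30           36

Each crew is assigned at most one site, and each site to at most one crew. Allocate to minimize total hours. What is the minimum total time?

Optimal: Golf crew→West site (24 hours), Lima crew→South site (11 hours), Delta crew→Central site (16 hours), Hotel crew→Harbor site (34 hours), Kilo crew→Ridge site (10 hours), Sierra crew→East site (18 hours) — total 24+11+16+34+10+18 = 113 hours.
No other one-to-one assignment undercuts 113 hours.

Min total: 113 hours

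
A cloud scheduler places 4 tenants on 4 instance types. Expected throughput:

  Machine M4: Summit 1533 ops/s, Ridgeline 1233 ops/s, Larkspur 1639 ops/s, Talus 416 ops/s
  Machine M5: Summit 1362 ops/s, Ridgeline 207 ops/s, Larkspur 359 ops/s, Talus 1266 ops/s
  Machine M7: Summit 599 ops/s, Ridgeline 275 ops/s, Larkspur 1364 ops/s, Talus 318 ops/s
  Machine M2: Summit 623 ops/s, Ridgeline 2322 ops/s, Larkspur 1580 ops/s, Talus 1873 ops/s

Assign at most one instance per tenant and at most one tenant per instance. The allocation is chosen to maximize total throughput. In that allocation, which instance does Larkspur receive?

Larkspur receives Machine M7.

Optimal: Summit→Machine M4 (1533 ops/s), Ridgeline→Machine M2 (2322 ops/s), Larkspur→Machine M7 (1364 ops/s), Talus→Machine M5 (1266 ops/s) — total 1533+2322+1364+1266 = 6485 ops/s.
Column-greedy (each instance in turn goes to its best remaining tenant) gives 5641 ops/s, worse by 844.
Next-best assignment: Summit→Machine M5, Ridgeline→Machine M4, Larkspur→Machine M7, Talus→Machine M2 = 5832 ops/s.
Larkspur's own top instance is Machine M4 (1639 ops/s), but forcing Larkspur→Machine M4 and reassigning the rest optimally gives only 5826 ops/s — worse by 659.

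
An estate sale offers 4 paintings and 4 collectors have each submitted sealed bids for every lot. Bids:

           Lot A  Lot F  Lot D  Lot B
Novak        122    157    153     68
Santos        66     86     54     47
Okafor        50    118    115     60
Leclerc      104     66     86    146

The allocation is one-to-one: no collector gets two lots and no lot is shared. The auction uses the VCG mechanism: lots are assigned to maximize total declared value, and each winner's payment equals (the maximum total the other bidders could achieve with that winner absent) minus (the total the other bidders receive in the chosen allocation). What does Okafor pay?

Efficient allocation: Novak→Lot F ($157), Santos→Lot A ($66), Okafor→Lot D ($115), Leclerc→Lot B ($146); total welfare W = $484.
Okafor receives Lot D at value $115, so the others get W − 115 = $369.
Without Okafor: best allocation of the remaining 3 bidders over all 4 lots is Novak→Lot D ($153), Santos→Lot F ($86), Leclerc→Lot B ($146), total $385.
VCG payment = (others' best without Okafor) − (others' welfare with Okafor) = 385 − 369 = $16.

Okafor pays $16.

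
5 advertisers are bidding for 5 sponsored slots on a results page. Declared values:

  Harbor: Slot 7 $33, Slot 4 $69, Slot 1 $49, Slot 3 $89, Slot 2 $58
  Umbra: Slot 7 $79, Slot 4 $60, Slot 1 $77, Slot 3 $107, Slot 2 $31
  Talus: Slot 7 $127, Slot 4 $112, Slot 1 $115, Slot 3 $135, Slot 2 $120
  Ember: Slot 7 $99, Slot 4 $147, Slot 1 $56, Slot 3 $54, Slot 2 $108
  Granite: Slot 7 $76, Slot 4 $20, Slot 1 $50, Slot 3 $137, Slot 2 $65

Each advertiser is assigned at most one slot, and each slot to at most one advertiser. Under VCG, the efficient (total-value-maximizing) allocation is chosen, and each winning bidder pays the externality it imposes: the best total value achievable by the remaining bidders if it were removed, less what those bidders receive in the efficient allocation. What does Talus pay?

Efficient allocation: Harbor→Slot 2 ($58), Umbra→Slot 1 ($77), Talus→Slot 7 ($127), Ember→Slot 4 ($147), Granite→Slot 3 ($137); total welfare W = $546.
Talus receives Slot 7 at value $127, so the others get W − 127 = $419.
Without Talus: best allocation of the remaining 4 bidders over all 5 slots is Harbor→Slot 2 ($58), Umbra→Slot 7 ($79), Ember→Slot 4 ($147), Granite→Slot 3 ($137), total $421.
VCG payment = (others' best without Talus) − (others' welfare with Talus) = 421 − 419 = $2.

Talus pays $2.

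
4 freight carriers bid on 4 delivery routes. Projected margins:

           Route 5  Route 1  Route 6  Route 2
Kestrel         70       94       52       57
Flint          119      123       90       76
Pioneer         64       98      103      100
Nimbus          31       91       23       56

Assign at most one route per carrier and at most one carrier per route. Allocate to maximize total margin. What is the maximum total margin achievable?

Optimal: Kestrel→Route 1 ($94k), Flint→Route 5 ($119k), Pioneer→Route 6 ($103k), Nimbus→Route 2 ($56k) — total 94+119+103+56 = $372k.
Max-entry greedy (repeatedly take the single best remaining cell) gives $352k, worse by 20.
Next-best assignment: Kestrel→Route 2, Flint→Route 5, Pioneer→Route 6, Nimbus→Route 1 = $370k.
Checked against all permutations: $372k is optimal.

Max total: $372k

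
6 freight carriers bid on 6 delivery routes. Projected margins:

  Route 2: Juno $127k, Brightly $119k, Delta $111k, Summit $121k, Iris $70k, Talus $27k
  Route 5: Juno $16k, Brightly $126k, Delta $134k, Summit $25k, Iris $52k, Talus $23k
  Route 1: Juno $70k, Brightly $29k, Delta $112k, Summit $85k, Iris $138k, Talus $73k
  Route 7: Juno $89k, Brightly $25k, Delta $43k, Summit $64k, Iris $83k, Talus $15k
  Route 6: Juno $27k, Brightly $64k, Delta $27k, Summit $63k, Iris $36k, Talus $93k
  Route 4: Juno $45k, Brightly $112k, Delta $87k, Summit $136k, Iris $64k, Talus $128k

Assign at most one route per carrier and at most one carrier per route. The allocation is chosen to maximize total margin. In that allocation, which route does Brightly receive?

Brightly receives Route 2.

Treat this as an assignment problem: match each carrier to one route.
Optimal: Juno→Route 7 ($89k), Brightly→Route 2 ($119k), Delta→Route 5 ($134k), Summit→Route 4 ($136k), Iris→Route 1 ($138k), Talus→Route 6 ($93k) — total 89+119+134+136+138+93 = $709k.
Max-entry greedy (repeatedly take the single best remaining cell) gives $653k, worse by 56.
Next-best assignment: Juno→Route 7, Brightly→Route 5, Delta→Route 2, Summit→Route 4, Iris→Route 1, Talus→Route 6 = $693k.
Checked against all permutations: $709k is optimal.
Brightly's own top route is Route 5 ($126k), but forcing Brightly→Route 5 and reassigning the rest optimally gives only $693k — worse by 16.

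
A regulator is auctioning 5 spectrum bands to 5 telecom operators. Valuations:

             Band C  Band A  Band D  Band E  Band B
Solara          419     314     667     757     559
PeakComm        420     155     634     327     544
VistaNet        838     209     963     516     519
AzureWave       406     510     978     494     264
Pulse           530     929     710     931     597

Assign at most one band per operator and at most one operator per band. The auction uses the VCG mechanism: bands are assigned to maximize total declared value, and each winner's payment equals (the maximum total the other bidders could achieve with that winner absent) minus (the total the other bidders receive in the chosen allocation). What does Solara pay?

Efficient allocation: Solara→Band E ($757M), PeakComm→Band B ($544M), VistaNet→Band C ($838M), AzureWave→Band D ($978M), Pulse→Band A ($929M); total welfare W = $4046M.
Solara receives Band E at value $757M, so the others get W − 757 = $3289M.
Without Solara: best allocation of the remaining 4 bidders over all 5 bands is PeakComm→Band B ($544M), VistaNet→Band C ($838M), AzureWave→Band D ($978M), Pulse→Band E ($931M), total $3291M.
VCG payment = (others' best without Solara) − (others' welfare with Solara) = 3291 − 3289 = $2M.

Solara pays $2M.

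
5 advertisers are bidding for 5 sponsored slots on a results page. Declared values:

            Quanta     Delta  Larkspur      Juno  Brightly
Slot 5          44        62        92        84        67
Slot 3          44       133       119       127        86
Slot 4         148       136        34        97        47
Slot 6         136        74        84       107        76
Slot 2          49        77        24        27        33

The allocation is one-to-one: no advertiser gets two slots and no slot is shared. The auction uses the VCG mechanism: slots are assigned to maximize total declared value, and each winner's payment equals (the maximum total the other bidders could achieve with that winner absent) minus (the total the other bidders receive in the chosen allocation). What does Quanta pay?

Quanta pays $43.

Efficient allocation: Quanta→Slot 6 ($136), Delta→Slot 4 ($136), Larkspur→Slot 5 ($92), Juno→Slot 3 ($127), Brightly→Slot 2 ($33); total welfare W = $524.
Quanta receives Slot 6 at value $136, so the others get W − 136 = $388.
Without Quanta: best allocation of the remaining 4 bidders over all 5 slots is Delta→Slot 4 ($136), Larkspur→Slot 5 ($92), Juno→Slot 3 ($127), Brightly→Slot 6 ($76), total $431.
VCG payment = (others' best without Quanta) − (others' welfare with Quanta) = 431 − 388 = $43.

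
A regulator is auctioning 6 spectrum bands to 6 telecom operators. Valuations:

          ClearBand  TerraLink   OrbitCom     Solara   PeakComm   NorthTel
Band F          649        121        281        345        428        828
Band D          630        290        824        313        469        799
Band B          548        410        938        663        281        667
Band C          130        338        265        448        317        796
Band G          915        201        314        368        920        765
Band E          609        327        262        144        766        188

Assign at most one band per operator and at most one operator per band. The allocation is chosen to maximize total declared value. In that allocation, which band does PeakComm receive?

Optimal: ClearBand→Band G ($915M), TerraLink→Band C ($338M), OrbitCom→Band D ($824M), Solara→Band B ($663M), PeakComm→Band E ($766M), NorthTel→Band F ($828M) — total 915+338+824+663+766+828 = $4334M.
Row-greedy (each operator in turn takes its best remaining band) gives $4191M, worse by 143.
Checked against all permutations: $4334M is optimal.
PeakComm's own top band is Band G ($920M), but forcing PeakComm→Band G and reassigning the rest optimally gives only $4182M — worse by 152.

PeakComm receives Band E.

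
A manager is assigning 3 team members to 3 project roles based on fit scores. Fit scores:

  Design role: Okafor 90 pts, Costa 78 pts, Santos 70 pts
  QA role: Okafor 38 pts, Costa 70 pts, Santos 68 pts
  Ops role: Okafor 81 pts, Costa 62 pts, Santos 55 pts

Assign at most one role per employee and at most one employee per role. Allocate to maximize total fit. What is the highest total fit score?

Optimal: Okafor→Ops role (81 pts), Costa→Design role (78 pts), Santos→QA role (68 pts) — total 81+78+68 = 227 pts.
Max-entry greedy (repeatedly take the single best remaining cell) gives 215 pts, worse by 12.
Swapping Santos↔Costa (Santos→Design role 70 pts, Costa→QA role 70 pts) loses 6.
No other one-to-one assignment exceeds 227 pts.

Max total: 227 pts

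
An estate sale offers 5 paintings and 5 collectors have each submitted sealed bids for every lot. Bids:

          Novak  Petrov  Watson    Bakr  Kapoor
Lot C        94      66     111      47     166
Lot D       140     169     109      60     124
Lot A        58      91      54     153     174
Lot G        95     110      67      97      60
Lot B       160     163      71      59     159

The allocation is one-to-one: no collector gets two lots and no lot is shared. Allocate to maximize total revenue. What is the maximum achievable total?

Maximum total: $715

This is the linear assignment problem.
Optimal: Novak→Lot B ($160), Petrov→Lot D ($169), Watson→Lot G ($67), Bakr→Lot A ($153), Kapoor→Lot C ($166) — total 160+169+67+153+166 = $715.
Column-greedy (each lot in turn goes to its best remaining collector) gives $654, worse by 61.
Next-best assignment: Novak→Lot B, Petrov→Lot D, Watson→Lot C, Bakr→Lot G, Kapoor→Lot A = $711.
Swapping Watson↔Bakr (Watson→Lot A $54, Bakr→Lot G $97) loses 69.
Every other assignment is strictly worse.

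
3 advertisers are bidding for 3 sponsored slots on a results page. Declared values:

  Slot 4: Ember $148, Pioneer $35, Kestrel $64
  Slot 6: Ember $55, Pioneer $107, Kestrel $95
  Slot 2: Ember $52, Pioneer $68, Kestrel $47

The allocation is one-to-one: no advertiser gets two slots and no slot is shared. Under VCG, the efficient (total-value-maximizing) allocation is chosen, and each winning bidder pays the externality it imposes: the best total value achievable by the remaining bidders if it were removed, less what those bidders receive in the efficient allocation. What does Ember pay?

Efficient allocation: Ember→Slot 4 ($148), Pioneer→Slot 2 ($68), Kestrel→Slot 6 ($95); total welfare W = $311.
Ember receives Slot 4 at value $148, so the others get W − 148 = $163.
Without Ember: best allocation of the remaining 2 bidders over all 3 slots is Pioneer→Slot 6 ($107), Kestrel→Slot 4 ($64), total $171.
VCG payment = (others' best without Ember) − (others' welfare with Ember) = 171 − 163 = $8.

Ember pays $8.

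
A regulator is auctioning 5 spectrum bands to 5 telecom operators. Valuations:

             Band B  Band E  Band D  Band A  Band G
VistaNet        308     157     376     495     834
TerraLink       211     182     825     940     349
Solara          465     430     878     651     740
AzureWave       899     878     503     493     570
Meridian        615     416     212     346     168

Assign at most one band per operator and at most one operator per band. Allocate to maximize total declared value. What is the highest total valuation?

Maximum total: $4145M

Optimal: VistaNet→Band G ($834M), TerraLink→Band A ($940M), Solara→Band D ($878M), AzureWave→Band E ($878M), Meridian→Band B ($615M) — total 834+940+878+878+615 = $4145M.
Next-best assignment: VistaNet→Band G, TerraLink→Band A, Solara→Band D, AzureWave→Band B, Meridian→Band E = $3967M.
No other one-to-one assignment exceeds $4145M.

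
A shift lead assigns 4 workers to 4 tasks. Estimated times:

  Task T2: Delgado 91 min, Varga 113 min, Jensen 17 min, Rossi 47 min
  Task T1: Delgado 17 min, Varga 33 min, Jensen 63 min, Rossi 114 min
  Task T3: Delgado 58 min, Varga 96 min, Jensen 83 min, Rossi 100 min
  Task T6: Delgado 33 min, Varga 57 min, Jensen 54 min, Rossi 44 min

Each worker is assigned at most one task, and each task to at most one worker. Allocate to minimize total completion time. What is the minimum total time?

Min total: 152 min

Optimal: Delgado→Task T3 (58 min), Varga→Task T1 (33 min), Jensen→Task T2 (17 min), Rossi→Task T6 (44 min) — total 58+33+17+44 = 152 min.
Column-greedy (each task in turn goes to its cheapest remaining worker) gives 174 min, worse by 22.
Next-best assignment: Delgado→Task T1, Varga→Task T3, Jensen→Task T2, Rossi→Task T6 = 174 min.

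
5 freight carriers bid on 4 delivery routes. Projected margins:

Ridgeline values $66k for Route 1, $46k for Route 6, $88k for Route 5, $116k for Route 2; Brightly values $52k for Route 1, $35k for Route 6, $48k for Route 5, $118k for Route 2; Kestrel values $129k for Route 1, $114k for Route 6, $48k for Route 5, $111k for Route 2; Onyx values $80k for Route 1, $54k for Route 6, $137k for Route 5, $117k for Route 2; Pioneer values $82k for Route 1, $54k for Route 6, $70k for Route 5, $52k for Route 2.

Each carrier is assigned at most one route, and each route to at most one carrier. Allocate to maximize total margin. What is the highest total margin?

Maximum total: $451k

Optimal: Pioneer→Route 1 ($82k), Kestrel→Route 6 ($114k), Onyx→Route 5 ($137k), Brightly→Route 2 ($118k) — total 82+114+137+118 = $451k.
Column-greedy (each route in turn goes to its best remaining carrier) gives $389k, worse by 62.
No other one-to-one assignment exceeds $451k.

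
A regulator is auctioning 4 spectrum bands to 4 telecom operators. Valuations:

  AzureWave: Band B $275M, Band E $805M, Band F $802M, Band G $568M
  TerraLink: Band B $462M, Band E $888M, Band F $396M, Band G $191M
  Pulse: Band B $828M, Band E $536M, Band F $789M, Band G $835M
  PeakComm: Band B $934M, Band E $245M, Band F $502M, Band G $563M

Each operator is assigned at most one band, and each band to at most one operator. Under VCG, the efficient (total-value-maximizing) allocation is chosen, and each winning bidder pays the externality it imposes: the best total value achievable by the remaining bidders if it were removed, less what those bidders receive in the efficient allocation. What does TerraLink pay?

Efficient allocation: AzureWave→Band F ($802M), TerraLink→Band E ($888M), Pulse→Band G ($835M), PeakComm→Band B ($934M); total welfare W = $3459M.
TerraLink receives Band E at value $888M, so the others get W − 888 = $2571M.
Without TerraLink: best allocation of the remaining 3 bidders over all 4 bands is AzureWave→Band E ($805M), Pulse→Band G ($835M), PeakComm→Band B ($934M), total $2574M.
VCG payment = (others' best without TerraLink) − (others' welfare with TerraLink) = 2574 − 2571 = $3M.

TerraLink pays $3M.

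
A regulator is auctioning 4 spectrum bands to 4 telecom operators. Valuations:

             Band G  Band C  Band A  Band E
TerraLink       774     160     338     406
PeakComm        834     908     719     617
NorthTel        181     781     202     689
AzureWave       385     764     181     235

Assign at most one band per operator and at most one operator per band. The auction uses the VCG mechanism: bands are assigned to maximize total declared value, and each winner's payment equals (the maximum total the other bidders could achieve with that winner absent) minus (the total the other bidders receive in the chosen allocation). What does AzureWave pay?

AzureWave pays $189M.

Efficient allocation: TerraLink→Band G ($774M), PeakComm→Band A ($719M), NorthTel→Band E ($689M), AzureWave→Band C ($764M); total welfare W = $2946M.
AzureWave receives Band C at value $764M, so the others get W − 764 = $2182M.
Without AzureWave: best allocation of the remaining 3 bidders over all 4 bands is TerraLink→Band G ($774M), PeakComm→Band C ($908M), NorthTel→Band E ($689M), total $2371M.
VCG payment = (others' best without AzureWave) − (others' welfare with AzureWave) = 2371 − 2182 = $189M.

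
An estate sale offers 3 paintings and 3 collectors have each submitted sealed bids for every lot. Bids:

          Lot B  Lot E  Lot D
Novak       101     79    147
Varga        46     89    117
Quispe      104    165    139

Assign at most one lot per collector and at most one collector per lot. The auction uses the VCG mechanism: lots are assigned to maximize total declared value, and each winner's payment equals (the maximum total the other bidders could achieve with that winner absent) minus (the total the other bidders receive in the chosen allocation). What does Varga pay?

Varga pays $46.

Efficient allocation: Novak→Lot B ($101), Varga→Lot D ($117), Quispe→Lot E ($165); total welfare W = $383.
Varga receives Lot D at value $117, so the others get W − 117 = $266.
Without Varga: best allocation of the remaining 2 bidders over all 3 lots is Novak→Lot D ($147), Quispe→Lot E ($165), total $312.
VCG payment = (others' best without Varga) − (others' welfare with Varga) = 312 − 266 = $46.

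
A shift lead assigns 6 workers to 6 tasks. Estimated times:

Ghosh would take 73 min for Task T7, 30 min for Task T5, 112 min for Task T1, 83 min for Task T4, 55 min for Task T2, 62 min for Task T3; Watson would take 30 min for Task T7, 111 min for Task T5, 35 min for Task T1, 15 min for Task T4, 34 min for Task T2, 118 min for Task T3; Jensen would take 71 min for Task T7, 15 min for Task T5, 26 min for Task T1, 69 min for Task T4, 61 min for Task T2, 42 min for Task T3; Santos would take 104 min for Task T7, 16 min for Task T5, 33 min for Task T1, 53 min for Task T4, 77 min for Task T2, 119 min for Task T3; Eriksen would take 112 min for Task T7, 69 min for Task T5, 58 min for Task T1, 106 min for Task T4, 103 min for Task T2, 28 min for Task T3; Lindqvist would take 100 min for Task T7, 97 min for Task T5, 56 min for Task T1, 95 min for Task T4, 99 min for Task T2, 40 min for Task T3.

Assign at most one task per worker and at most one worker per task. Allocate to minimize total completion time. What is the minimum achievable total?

Optimal: Ghosh→Task T2 (55 min), Watson→Task T7 (30 min), Jensen→Task T5 (15 min), Santos→Task T4 (53 min), Eriksen→Task T3 (28 min), Lindqvist→Task T1 (56 min) — total 55+30+15+53+28+56 = 237 min.
Column-greedy (each task in turn goes to its cheapest remaining worker) gives 288 min, worse by 51.

Min total: 237 min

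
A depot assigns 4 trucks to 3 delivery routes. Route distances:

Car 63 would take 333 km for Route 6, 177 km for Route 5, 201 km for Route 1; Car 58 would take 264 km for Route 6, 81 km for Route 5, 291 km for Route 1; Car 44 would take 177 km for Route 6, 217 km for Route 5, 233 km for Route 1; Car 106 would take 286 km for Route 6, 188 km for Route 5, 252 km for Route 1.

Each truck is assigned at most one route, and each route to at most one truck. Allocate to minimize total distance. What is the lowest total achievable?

This is a one-to-one assignment (minimum-cost bipartite matching).
Optimal: Car 44→Route 6 (177 km), Car 58→Route 5 (81 km), Car 63→Route 1 (201 km) — total 177+81+201 = 459 km.
Row-greedy (each truck in turn takes its cheapest remaining route) gives 674 km, worse by 215.
Swapping Car 63↔Car 58 (Car 63→Route 5 177 km, Car 58→Route 1 291 km) adds 186.
Checked against all permutations: 459 km is optimal.

Min total: 459 km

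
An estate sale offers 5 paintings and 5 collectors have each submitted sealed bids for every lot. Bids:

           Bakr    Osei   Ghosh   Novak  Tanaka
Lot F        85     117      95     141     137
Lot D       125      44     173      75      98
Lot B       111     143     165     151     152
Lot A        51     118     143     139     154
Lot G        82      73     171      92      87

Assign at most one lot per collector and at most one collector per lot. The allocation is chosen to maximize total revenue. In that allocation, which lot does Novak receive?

Novak receives Lot F.

Optimal: Bakr→Lot D ($125), Osei→Lot B ($143), Ghosh→Lot G ($171), Novak→Lot F ($141), Tanaka→Lot A ($154) — total 125+143+171+141+154 = $734.
Column-greedy (each lot in turn goes to its best remaining collector) gives $666, worse by 68.
Next-best assignment: Bakr→Lot D, Osei→Lot F, Ghosh→Lot G, Novak→Lot B, Tanaka→Lot A = $718.
No other one-to-one assignment exceeds $734.
Novak's own top lot is Lot B ($151), but forcing Novak→Lot B and reassigning the rest optimally gives only $718 — worse by 16.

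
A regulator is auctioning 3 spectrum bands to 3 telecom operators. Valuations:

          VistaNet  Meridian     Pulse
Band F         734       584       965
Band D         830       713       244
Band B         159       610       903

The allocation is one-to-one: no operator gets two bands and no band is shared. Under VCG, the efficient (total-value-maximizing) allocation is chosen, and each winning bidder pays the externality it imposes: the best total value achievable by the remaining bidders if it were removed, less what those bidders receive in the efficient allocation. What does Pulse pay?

Efficient allocation: VistaNet→Band D ($830M), Meridian→Band B ($610M), Pulse→Band F ($965M); total welfare W = $2405M.
Pulse receives Band F at value $965M, so the others get W − 965 = $1440M.
Without Pulse: best allocation of the remaining 2 bidders over all 3 bands is VistaNet→Band F ($734M), Meridian→Band D ($713M), total $1447M.
VCG payment = (others' best without Pulse) − (others' welfare with Pulse) = 1447 − 1440 = $7M.

Pulse pays $7M.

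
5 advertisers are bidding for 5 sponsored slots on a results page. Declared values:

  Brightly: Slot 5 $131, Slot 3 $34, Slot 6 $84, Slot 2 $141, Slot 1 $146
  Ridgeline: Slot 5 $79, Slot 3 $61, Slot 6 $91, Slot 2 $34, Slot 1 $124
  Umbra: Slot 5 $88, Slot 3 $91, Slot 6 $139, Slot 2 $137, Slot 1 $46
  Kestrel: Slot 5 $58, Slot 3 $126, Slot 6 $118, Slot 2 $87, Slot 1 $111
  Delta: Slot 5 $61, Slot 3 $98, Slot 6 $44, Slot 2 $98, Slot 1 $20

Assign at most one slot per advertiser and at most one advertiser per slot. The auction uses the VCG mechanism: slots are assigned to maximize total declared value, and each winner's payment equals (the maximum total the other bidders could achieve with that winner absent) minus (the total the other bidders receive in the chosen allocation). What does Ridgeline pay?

Ridgeline pays $15.

Efficient allocation: Brightly→Slot 5 ($131), Ridgeline→Slot 1 ($124), Umbra→Slot 6 ($139), Kestrel→Slot 3 ($126), Delta→Slot 2 ($98); total welfare W = $618.
Ridgeline receives Slot 1 at value $124, so the others get W − 124 = $494.
Without Ridgeline: best allocation of the remaining 4 bidders over all 5 slots is Brightly→Slot 1 ($146), Umbra→Slot 6 ($139), Kestrel→Slot 3 ($126), Delta→Slot 2 ($98), total $509.
VCG payment = (others' best without Ridgeline) − (others' welfare with Ridgeline) = 509 − 494 = $15.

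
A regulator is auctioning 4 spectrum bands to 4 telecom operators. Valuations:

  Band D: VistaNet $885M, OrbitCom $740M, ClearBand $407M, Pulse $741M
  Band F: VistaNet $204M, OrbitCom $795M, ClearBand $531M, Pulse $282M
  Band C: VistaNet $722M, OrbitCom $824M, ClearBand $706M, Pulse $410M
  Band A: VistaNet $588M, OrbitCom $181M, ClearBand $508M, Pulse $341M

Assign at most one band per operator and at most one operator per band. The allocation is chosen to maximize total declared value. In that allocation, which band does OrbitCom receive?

OrbitCom receives Band F.

This is the linear assignment problem.
Optimal: VistaNet→Band A ($588M), OrbitCom→Band F ($795M), ClearBand→Band C ($706M), Pulse→Band D ($741M) — total 588+795+706+741 = $2830M.
Column-greedy (each band in turn goes to its best remaining operator) gives $2727M, worse by 103.
Every other assignment is strictly worse.
OrbitCom's own top band is Band C ($824M), but forcing OrbitCom→Band C and reassigning the rest optimally gives only $2684M — worse by 146.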